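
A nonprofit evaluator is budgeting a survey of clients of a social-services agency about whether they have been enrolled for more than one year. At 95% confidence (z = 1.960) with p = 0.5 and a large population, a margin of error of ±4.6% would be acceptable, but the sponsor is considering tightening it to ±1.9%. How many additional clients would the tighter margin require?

2207

At ±4.6%: n = 1.960² × 0.2500 / 0.046² ≈ 453.88 → 454.
At ±1.9%: n = 1.960² × 0.2500 / 0.019² ≈ 2660.39 → 2661.
Additional respondents: 2661 − 454 = 2207.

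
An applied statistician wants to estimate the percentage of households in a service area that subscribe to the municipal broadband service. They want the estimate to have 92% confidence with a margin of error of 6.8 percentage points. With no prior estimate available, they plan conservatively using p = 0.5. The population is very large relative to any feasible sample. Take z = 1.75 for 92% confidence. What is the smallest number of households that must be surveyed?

With p = 0.5, p(1−p) = 0.25.
n = z²·p(1−p)/E² = 1.75² × 0.2500 / 0.068² = 3.0625 × 0.2500 / 0.004624 ≈ 165.58.
Rounding up gives n = 166.

166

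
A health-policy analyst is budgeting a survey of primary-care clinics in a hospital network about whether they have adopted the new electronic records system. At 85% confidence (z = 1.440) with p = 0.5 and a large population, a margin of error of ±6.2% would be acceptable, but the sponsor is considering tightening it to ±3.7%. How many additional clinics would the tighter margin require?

244

At ±6.2%: n = 1.440² × 0.2500 / 0.062² ≈ 134.86 → 135.
At ±3.7%: n = 1.440² × 0.2500 / 0.037² ≈ 378.67 → 379.
Additional respondents: 379 − 135 = 244.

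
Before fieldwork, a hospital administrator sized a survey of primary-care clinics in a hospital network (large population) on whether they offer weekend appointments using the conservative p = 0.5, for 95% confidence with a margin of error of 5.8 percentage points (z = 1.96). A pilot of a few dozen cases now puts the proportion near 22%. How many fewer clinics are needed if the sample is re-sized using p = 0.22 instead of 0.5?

90

Conservative (p = 0.5): n = 1.96² × 0.25 / 0.058² ≈ 285.49 → 286.
Using p = 0.22: p(1−p) = 0.1716, so n = 1.96² × 0.1716 / 0.058² ≈ 195.96 → 196.
Reduction: 286 − 196 = 90.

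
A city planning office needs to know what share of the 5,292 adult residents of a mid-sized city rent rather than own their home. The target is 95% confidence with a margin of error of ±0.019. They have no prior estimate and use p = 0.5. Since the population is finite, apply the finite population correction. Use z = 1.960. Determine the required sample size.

Unadjusted: n₀ = 1.960² × 0.50 × 0.50 / 0.019² ≈ 2660.39, so n₀ = 2661.
Finite population correction with N = 5,292: n = n₀ / (1 + (n₀−1)/N) = 2661 / (1 + 2660/5292) = 2661 / 1.5026 ≈ 1770.88.
Rounding up, n = 1771.

1771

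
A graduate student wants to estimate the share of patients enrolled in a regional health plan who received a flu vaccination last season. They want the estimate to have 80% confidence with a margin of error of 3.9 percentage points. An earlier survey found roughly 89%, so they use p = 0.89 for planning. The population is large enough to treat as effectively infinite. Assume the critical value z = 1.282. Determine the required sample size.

With p = 0.89, p(1−p) = 0.0979.
n = z²·p(1−p)/E² = 1.282² × 0.0979 / 0.039² = 1.6435 × 0.0979 / 0.001521 ≈ 105.79.
Rounding up gives n = 106.

106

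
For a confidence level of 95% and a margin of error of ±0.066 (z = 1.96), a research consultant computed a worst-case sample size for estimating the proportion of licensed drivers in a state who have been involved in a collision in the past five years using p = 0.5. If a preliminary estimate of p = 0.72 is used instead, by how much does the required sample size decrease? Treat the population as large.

Conservative (p = 0.5): n = 1.96² × 0.25 / 0.066² ≈ 220.48 → 221.
Using p = 0.72: p(1−p) = 0.2016, so n = 1.96² × 0.2016 / 0.066² ≈ 177.79 → 178.
Reduction: 221 − 178 = 43.

43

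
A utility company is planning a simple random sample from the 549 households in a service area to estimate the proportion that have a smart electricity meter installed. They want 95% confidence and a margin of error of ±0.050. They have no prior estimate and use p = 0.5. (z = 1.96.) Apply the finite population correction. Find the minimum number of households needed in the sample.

Unadjusted: n₀ = 1.96² × 0.50 × 0.50 / 0.050² ≈ 384.16, so n₀ = 385.
Finite population correction with N = 549: n = n₀ / (1 + (n₀−1)/N) = 385 / (1 + 384/549) = 385 / 1.6995 ≈ 226.54.
Rounding up, n = 227.

227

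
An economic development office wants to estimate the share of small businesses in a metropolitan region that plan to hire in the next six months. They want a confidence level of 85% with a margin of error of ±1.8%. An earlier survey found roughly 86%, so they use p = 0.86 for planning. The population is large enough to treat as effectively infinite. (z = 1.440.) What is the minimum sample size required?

With p = 0.86, p(1−p) = 0.1204.
n = z²·p(1−p)/E² = 1.440² × 0.1204 / 0.018² = 2.0736 × 0.1204 / 0.000324 ≈ 770.56.
Rounding up gives n = 771.

771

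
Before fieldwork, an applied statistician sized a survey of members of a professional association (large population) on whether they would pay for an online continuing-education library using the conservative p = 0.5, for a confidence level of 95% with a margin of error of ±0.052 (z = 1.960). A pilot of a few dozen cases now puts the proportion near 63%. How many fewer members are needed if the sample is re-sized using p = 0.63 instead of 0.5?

24

Conservative (p = 0.5): n = 1.960² × 0.25 / 0.052² ≈ 355.18 → 356.
Using p = 0.63: p(1−p) = 0.2331, so n = 1.960² × 0.2331 / 0.052² ≈ 331.17 → 332.
Reduction: 356 − 332 = 24.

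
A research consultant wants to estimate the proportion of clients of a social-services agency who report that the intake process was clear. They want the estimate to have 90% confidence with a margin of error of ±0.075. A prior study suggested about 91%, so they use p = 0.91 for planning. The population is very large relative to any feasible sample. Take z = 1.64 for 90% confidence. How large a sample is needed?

40

With p = 0.91, p(1−p) = 0.0819.
n = z²·p(1−p)/E² = 1.64² × 0.0819 / 0.075² = 2.6896 × 0.0819 / 0.005625 ≈ 39.16.
Rounding up gives n = 40.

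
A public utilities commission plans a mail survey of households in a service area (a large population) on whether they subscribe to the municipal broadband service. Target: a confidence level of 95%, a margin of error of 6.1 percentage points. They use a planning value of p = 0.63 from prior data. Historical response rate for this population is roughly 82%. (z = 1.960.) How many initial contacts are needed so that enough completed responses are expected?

294

Completed interviews needed: n₀ = 1.960² × 0.2331 / 0.061² ≈ 240.65 → 241.
At an 82% response rate, contacts needed = 241 / 0.82 ≈ 293.90 → 294.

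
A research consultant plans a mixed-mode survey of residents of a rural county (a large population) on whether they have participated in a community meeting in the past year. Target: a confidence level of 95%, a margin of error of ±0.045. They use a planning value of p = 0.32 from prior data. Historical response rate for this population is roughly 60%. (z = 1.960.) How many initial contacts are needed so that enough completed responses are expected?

Completed interviews needed: n₀ = 1.960² × 0.2176 / 0.045² ≈ 412.81 → 413.
At a 60% response rate, contacts needed = 413 / 0.60 ≈ 688.33 → 689.

689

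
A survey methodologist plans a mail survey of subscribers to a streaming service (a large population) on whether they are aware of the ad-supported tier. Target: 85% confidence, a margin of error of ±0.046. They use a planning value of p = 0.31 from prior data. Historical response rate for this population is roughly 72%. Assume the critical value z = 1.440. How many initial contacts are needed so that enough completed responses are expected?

292

Completed interviews needed: n₀ = 1.440² × 0.2139 / 0.046² ≈ 209.61 → 210.
At a 72% response rate, contacts needed = 210 / 0.72 ≈ 291.67 → 292.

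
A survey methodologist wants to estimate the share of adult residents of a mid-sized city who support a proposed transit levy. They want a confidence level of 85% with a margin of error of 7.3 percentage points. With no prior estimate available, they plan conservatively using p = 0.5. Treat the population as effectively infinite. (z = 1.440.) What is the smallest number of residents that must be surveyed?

With p = 0.5, p(1−p) = 0.25.
n = z²·p(1−p)/E² = 1.440² × 0.2500 / 0.073² = 2.0736 × 0.2500 / 0.005329 ≈ 97.28.
Rounding up gives n = 98.

98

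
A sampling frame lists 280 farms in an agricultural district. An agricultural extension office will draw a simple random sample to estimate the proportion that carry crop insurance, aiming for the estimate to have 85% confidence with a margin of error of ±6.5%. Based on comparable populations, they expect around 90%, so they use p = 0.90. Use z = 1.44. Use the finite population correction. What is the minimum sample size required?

Unadjusted: n₀ = 1.44² × 0.90 × 0.10 / 0.065² ≈ 44.17, so n₀ = 45.
Finite population correction with N = 280: n = n₀ / (1 + (n₀−1)/N) = 45 / (1 + 44/280) = 45 / 1.1571 ≈ 38.89.
Rounding up, n = 39.

39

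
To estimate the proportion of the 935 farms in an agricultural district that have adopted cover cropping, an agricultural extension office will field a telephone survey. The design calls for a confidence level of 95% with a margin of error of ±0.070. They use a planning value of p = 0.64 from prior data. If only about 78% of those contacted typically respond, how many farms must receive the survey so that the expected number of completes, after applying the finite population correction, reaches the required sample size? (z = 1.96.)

195

Completed interviews needed (unadjusted): n₀ = 1.96² × 0.2304 / 0.070² ≈ 180.63 → 181.
FPC for N = 935: n = 181 / (1 + 180/935) = 181 / 1.1925 ≈ 151.78 → 152.
At a 78% response rate, contacts needed = 152 / 0.78 ≈ 194.87 → 195.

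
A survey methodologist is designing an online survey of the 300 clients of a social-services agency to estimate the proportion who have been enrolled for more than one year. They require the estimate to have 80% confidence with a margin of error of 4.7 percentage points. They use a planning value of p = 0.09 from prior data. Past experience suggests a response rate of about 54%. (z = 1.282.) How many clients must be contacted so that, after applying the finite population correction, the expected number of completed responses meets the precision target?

Completed interviews needed (unadjusted): n₀ = 1.282² × 0.0819 / 0.047² ≈ 60.93 → 61.
FPC for N = 300: n = 61 / (1 + 60/300) = 61 / 1.2000 ≈ 50.83 → 51.
At a 54% response rate, contacts needed = 51 / 0.54 ≈ 94.44 → 95.

95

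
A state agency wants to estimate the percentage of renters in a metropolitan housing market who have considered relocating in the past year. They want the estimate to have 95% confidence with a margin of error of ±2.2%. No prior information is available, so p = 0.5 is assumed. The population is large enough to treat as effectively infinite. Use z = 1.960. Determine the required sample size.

With p = 0.5, p(1−p) = 0.25.
n = z²·p(1−p)/E² = 1.960² × 0.2500 / 0.022² = 3.8416 × 0.2500 / 0.000484 ≈ 1984.30.
Rounding up gives n = 1985.

1985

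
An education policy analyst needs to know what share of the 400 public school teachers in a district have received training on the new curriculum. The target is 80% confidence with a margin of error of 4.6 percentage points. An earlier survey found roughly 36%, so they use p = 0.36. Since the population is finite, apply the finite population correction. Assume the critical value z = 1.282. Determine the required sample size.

Unadjusted: n₀ = 1.282² × 0.36 × 0.64 / 0.046² ≈ 178.95, so n₀ = 179.
Finite population correction with N = 400: n = n₀ / (1 + (n₀−1)/N) = 179 / (1 + 178/400) = 179 / 1.4450 ≈ 123.88.
Rounding up, n = 124.

124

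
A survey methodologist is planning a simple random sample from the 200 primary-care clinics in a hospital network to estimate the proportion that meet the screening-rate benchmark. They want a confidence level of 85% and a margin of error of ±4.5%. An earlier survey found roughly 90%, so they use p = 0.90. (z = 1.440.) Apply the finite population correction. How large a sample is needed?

Unadjusted: n₀ = 1.440² × 0.90 × 0.10 / 0.045² ≈ 92.16, so n₀ = 93.
Finite population correction with N = 200: n = n₀ / (1 + (n₀−1)/N) = 93 / (1 + 92/200) = 93 / 1.4600 ≈ 63.70.
Rounding up, n = 64.

64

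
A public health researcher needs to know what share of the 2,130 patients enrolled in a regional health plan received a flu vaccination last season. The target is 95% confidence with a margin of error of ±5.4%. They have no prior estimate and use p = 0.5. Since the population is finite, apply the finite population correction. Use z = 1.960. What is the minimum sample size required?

Unadjusted: n₀ = 1.960² × 0.50 × 0.50 / 0.054² ≈ 329.36, so n₀ = 330.
Finite population correction with N = 2,130: n = n₀ / (1 + (n₀−1)/N) = 330 / (1 + 329/2130) = 330 / 1.1545 ≈ 285.85.
Rounding up, n = 286.

286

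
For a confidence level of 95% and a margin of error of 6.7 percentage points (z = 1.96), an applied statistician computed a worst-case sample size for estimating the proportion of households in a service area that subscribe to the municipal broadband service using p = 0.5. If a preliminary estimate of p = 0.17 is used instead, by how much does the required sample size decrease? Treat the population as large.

Conservative (p = 0.5): n = 1.96² × 0.25 / 0.067² ≈ 213.95 → 214.
Using p = 0.17: p(1−p) = 0.1411, so n = 1.96² × 0.1411 / 0.067² ≈ 120.75 → 121.
Reduction: 214 − 121 = 93.

93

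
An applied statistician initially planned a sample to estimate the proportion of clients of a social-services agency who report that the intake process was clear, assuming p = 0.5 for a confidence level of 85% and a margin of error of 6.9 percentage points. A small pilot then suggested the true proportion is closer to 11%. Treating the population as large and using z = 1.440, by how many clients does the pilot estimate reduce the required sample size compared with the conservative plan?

66

Conservative (p = 0.5): n = 1.440² × 0.25 / 0.069² ≈ 108.88 → 109.
Using p = 0.11: p(1−p) = 0.0979, so n = 1.440² × 0.0979 / 0.069² ≈ 42.64 → 43.
Reduction: 109 − 43 = 66.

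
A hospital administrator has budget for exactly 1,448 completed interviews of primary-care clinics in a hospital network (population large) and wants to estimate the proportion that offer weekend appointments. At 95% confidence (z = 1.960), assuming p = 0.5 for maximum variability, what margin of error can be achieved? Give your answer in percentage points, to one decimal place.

2.6

SE(p̂) = √[p(1−p)/n] = √[0.2500/1448] = 0.01314.
E = z × SE = 1.960 × 0.01314 = 0.02575, or 2.6 percentage points.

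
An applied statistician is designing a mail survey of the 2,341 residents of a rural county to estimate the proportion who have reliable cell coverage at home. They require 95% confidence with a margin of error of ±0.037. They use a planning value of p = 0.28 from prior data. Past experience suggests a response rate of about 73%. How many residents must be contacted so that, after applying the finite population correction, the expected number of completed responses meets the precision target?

For 95% confidence, z = 1.960.
Completed interviews needed (unadjusted): n₀ = 1.960² × 0.2016 / 0.037² ≈ 565.72 → 566.
FPC for N = 2,341: n = 566 / (1 + 565/2341) = 566 / 1.2413 ≈ 455.96 → 456.
At a 73% response rate, contacts needed = 456 / 0.73 ≈ 624.66 → 625.

625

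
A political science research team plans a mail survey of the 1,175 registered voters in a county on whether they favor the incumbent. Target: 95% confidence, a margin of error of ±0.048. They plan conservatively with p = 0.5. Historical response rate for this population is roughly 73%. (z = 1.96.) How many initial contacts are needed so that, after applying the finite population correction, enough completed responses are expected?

422

Completed interviews needed (unadjusted): n₀ = 1.96² × 0.2500 / 0.048² ≈ 416.84 → 417.
FPC for N = 1,175: n = 417 / (1 + 416/1175) = 417 / 1.3540 ≈ 307.97 → 308.
At a 73% response rate, contacts needed = 308 / 0.73 ≈ 421.92 → 422.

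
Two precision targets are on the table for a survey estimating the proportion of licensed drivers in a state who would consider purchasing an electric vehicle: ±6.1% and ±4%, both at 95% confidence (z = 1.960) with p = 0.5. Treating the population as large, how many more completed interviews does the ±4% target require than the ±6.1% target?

At ±6.1%: n = 1.960² × 0.2500 / 0.061² ≈ 258.10 → 259.
At ±4%: n = 1.960² × 0.2500 / 0.040² ≈ 600.25 → 601.
Additional respondents: 601 − 259 = 342.

342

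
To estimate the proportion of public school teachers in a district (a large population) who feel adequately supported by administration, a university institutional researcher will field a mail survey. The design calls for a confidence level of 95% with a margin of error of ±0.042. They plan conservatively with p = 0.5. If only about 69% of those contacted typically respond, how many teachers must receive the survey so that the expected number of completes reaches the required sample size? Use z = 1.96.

790

Completed interviews needed: n₀ = 1.96² × 0.2500 / 0.042² ≈ 544.44 → 545.
At a 69% response rate, contacts needed = 545 / 0.69 ≈ 789.86 → 790.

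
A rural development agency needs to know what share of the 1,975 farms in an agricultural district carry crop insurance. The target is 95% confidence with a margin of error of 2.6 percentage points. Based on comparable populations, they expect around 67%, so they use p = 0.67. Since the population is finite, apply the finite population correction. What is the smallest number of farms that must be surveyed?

769

For 95% confidence, z = 1.960.
Unadjusted: n₀ = 1.960² × 0.67 × 0.33 / 0.026² ≈ 1256.48, so n₀ = 1257.
Finite population correction with N = 1,975: n = n₀ / (1 + (n₀−1)/N) = 1257 / (1 + 1256/1975) = 1257 / 1.6359 ≈ 768.36.
Rounding up, n = 769.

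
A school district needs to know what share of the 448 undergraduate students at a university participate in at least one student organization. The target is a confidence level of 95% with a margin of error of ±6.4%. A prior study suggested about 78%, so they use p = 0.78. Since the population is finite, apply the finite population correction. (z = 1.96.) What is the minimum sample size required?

Unadjusted: n₀ = 1.96² × 0.78 × 0.22 / 0.064² ≈ 160.94, so n₀ = 161.
Finite population correction with N = 448: n = n₀ / (1 + (n₀−1)/N) = 161 / (1 + 160/448) = 161 / 1.3571 ≈ 118.63.
Rounding up, n = 119.

119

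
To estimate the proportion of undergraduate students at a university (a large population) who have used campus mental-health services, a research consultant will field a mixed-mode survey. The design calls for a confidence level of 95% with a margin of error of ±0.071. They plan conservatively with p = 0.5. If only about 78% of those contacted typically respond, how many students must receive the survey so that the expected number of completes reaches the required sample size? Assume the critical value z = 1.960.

Completed interviews needed: n₀ = 1.960² × 0.2500 / 0.071² ≈ 190.52 → 191.
At a 78% response rate, contacts needed = 191 / 0.78 ≈ 244.87 → 245.

245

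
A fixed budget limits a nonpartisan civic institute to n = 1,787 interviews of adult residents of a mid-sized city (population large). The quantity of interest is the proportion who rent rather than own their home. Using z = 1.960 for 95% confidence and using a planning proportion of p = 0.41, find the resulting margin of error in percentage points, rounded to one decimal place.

SE(p̂) = √[p(1−p)/n] = √[0.2419/1787] = 0.01163.
E = z × SE = 1.960 × 0.01163 = 0.02280, or 2.3 percentage points.

2.3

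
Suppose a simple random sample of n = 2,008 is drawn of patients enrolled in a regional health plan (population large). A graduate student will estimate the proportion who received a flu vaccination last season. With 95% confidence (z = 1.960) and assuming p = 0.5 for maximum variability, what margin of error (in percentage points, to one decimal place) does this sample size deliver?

2.2

SE(p̂) = √[p(1−p)/n] = √[0.2500/2008] = 0.01116.
E = z × SE = 1.960 × 0.01116 = 0.02187, or 2.2 percentage points.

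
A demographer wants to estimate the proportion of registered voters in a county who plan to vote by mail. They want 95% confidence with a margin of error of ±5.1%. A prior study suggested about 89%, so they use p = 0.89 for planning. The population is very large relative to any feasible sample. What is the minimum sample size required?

145

For 95% confidence, z = 1.96.
With p = 0.89, p(1−p) = 0.0979.
n = z²·p(1−p)/E² = 1.96² × 0.0979 / 0.051² = 3.8416 × 0.0979 / 0.002601 ≈ 144.60.
Rounding up gives n = 145.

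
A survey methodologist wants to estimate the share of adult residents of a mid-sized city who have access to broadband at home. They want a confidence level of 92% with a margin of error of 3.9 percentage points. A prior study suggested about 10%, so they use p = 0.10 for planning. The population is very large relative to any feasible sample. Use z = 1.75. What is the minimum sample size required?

With p = 0.10, p(1−p) = 0.0900.
n = z²·p(1−p)/E² = 1.75² × 0.0900 / 0.039² = 3.0625 × 0.0900 / 0.001521 ≈ 181.21.
Rounding up gives n = 182.

182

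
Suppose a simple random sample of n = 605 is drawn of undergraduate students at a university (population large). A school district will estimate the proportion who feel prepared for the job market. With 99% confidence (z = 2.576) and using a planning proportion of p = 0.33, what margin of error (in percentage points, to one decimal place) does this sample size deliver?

4.9

SE(p̂) = √[p(1−p)/n] = √[0.2211/605] = 0.01912.
E = z × SE = 2.576 × 0.01912 = 0.04925, or 4.9 percentage points.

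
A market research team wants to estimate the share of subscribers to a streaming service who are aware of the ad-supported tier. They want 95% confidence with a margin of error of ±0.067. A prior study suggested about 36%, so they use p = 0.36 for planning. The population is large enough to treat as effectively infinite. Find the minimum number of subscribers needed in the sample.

For 95% confidence, z = 1.960.
With p = 0.36, p(1−p) = 0.2304.
n = z²·p(1−p)/E² = 1.960² × 0.2304 / 0.067² = 3.8416 × 0.2304 / 0.004489 ≈ 197.17.
Rounding up gives n = 198.

198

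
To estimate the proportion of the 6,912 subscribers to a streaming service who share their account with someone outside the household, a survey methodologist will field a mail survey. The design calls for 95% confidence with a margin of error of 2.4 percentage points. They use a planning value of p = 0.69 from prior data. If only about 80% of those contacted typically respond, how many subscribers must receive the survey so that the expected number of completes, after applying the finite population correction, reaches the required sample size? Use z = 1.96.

Completed interviews needed (unadjusted): n₀ = 1.96² × 0.2139 / 0.024² ≈ 1426.59 → 1427.
FPC for N = 6,912: n = 1427 / (1 + 1426/6912) = 1427 / 1.2063 ≈ 1182.95 → 1183.
At an 80% response rate, contacts needed = 1183 / 0.80 ≈ 1478.75 → 1479.

1479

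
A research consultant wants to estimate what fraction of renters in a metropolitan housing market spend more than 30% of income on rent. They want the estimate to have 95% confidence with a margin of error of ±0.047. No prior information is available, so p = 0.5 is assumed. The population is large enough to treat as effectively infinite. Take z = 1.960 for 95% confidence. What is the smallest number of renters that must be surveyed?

435

With p = 0.5, p(1−p) = 0.25.
n = z²·p(1−p)/E² = 1.960² × 0.2500 / 0.047² = 3.8416 × 0.2500 / 0.002209 ≈ 434.77.
Rounding up gives n = 435.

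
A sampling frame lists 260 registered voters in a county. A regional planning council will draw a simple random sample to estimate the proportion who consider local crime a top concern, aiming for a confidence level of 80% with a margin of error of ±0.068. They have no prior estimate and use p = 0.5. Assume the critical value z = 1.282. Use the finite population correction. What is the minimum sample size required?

67

Unadjusted: n₀ = 1.282² × 0.50 × 0.50 / 0.068² ≈ 88.86, so n₀ = 89.
Finite population correction with N = 260: n = n₀ / (1 + (n₀−1)/N) = 89 / (1 + 88/260) = 89 / 1.3385 ≈ 66.49.
Rounding up, n = 67.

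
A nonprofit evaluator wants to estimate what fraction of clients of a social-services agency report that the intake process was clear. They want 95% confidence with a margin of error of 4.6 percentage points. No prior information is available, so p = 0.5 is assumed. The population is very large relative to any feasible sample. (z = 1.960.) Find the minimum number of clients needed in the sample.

With p = 0.5, p(1−p) = 0.25.
n = z²·p(1−p)/E² = 1.960² × 0.2500 / 0.046² = 3.8416 × 0.2500 / 0.002116 ≈ 453.88.
Rounding up gives n = 454.

454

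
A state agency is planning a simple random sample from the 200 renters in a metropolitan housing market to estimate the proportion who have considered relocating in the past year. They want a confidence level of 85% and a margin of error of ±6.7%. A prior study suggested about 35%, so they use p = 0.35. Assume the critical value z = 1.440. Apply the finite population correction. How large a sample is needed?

Unadjusted: n₀ = 1.440² × 0.35 × 0.65 / 0.067² ≈ 105.09, so n₀ = 106.
Finite population correction with N = 200: n = n₀ / (1 + (n₀−1)/N) = 106 / (1 + 105/200) = 106 / 1.5250 ≈ 69.51.
Rounding up, n = 70.

70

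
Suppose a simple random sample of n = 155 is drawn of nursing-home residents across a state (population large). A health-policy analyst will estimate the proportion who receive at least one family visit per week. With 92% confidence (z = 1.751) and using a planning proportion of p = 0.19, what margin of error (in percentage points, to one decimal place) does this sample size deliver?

5.5

SE(p̂) = √[p(1−p)/n] = √[0.1539/155] = 0.03151.
E = z × SE = 1.751 × 0.03151 = 0.05517, or 5.5 percentage points.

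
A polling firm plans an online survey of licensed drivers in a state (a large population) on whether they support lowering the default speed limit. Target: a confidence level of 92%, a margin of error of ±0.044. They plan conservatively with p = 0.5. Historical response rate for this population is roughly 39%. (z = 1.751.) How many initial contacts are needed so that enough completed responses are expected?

1016

Completed interviews needed: n₀ = 1.751² × 0.2500 / 0.044² ≈ 395.92 → 396.
At a 39% response rate, contacts needed = 396 / 0.39 ≈ 1015.38 → 1016.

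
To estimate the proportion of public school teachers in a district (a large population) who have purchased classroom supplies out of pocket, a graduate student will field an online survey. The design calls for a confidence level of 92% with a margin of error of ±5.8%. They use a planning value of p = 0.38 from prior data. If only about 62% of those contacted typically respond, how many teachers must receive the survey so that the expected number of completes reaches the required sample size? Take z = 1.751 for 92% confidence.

347

Completed interviews needed: n₀ = 1.751² × 0.2356 / 0.058² ≈ 214.73 → 215.
At a 62% response rate, contacts needed = 215 / 0.62 ≈ 346.77 → 347.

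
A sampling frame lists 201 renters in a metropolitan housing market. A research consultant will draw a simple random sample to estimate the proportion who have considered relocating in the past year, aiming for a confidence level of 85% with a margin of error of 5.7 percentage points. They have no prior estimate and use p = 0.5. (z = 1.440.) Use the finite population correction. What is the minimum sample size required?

90

Unadjusted: n₀ = 1.440² × 0.50 × 0.50 / 0.057² ≈ 159.56, so n₀ = 160.
Finite population correction with N = 201: n = n₀ / (1 + (n₀−1)/N) = 160 / (1 + 159/201) = 160 / 1.7910 ≈ 89.33.
Rounding up, n = 90.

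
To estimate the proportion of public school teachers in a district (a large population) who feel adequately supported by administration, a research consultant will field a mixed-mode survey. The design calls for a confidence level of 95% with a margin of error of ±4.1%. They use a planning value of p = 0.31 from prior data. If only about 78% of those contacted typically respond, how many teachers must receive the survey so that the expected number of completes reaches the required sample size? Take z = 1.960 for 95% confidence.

627

Completed interviews needed: n₀ = 1.960² × 0.2139 / 0.041² ≈ 488.83 → 489.
At a 78% response rate, contacts needed = 489 / 0.78 ≈ 626.92 → 627.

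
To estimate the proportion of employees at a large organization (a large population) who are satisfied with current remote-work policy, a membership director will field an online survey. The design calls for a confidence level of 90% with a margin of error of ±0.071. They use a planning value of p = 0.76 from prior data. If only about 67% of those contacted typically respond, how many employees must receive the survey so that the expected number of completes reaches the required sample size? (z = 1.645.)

147

Completed interviews needed: n₀ = 1.645² × 0.1824 / 0.071² ≈ 97.91 → 98.
At a 67% response rate, contacts needed = 98 / 0.67 ≈ 146.27 → 147.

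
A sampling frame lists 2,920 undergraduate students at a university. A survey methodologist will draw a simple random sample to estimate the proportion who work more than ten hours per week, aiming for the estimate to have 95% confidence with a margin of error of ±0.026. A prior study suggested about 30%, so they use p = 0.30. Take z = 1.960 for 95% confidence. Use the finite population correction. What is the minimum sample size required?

Unadjusted: n₀ = 1.960² × 0.30 × 0.70 / 0.026² ≈ 1193.40, so n₀ = 1194.
Finite population correction with N = 2,920: n = n₀ / (1 + (n₀−1)/N) = 1194 / (1 + 1193/2920) = 1194 / 1.4086 ≈ 847.67.
Rounding up, n = 848.

848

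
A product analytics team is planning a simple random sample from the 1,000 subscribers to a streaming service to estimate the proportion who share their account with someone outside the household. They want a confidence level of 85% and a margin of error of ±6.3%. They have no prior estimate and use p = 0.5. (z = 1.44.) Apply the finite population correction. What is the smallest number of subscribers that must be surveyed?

116

Unadjusted: n₀ = 1.44² × 0.50 × 0.50 / 0.063² ≈ 130.61, so n₀ = 131.
Finite population correction with N = 1,000: n = n₀ / (1 + (n₀−1)/N) = 131 / (1 + 130/1000) = 131 / 1.1300 ≈ 115.93.
Rounding up, n = 116.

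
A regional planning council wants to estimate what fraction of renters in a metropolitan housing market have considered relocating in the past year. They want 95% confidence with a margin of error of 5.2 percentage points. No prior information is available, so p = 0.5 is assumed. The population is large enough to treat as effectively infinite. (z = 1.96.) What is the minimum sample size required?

356

With p = 0.5, p(1−p) = 0.25.
n = z²·p(1−p)/E² = 1.96² × 0.2500 / 0.052² = 3.8416 × 0.2500 / 0.002704 ≈ 355.18.
Rounding up gives n = 356.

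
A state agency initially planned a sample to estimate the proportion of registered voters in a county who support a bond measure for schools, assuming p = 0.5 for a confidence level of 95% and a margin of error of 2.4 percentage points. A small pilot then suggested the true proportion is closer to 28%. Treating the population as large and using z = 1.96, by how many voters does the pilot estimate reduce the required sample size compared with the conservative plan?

Conservative (p = 0.5): n = 1.96² × 0.25 / 0.024² ≈ 1667.36 → 1668.
Using p = 0.28: p(1−p) = 0.2016, so n = 1.96² × 0.2016 / 0.024² ≈ 1344.56 → 1345.
Reduction: 1668 − 1345 = 323.

323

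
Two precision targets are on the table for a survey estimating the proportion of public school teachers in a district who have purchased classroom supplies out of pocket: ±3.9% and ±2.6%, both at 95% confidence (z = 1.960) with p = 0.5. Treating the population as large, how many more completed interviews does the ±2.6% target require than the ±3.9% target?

789

At ±3.9%: n = 1.960² × 0.2500 / 0.039² ≈ 631.43 → 632.
At ±2.6%: n = 1.960² × 0.2500 / 0.026² ≈ 1420.71 → 1421.
Additional respondents: 1421 − 632 = 789.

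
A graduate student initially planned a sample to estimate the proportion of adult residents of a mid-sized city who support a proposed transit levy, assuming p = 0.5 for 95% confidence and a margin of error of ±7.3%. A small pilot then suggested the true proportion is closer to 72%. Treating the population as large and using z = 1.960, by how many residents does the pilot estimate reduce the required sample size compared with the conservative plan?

Conservative (p = 0.5): n = 1.960² × 0.25 / 0.073² ≈ 180.22 → 181.
Using p = 0.72: p(1−p) = 0.2016, so n = 1.960² × 0.2016 / 0.073² ≈ 145.33 → 146.
Reduction: 181 − 146 = 35.

35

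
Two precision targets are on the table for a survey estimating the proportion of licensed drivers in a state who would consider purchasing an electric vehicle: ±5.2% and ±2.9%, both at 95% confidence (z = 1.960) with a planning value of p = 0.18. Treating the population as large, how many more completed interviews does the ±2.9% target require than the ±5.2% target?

At ±5.2%: n = 1.960² × 0.1476 / 0.052² ≈ 209.70 → 210.
At ±2.9%: n = 1.960² × 0.1476 / 0.029² ≈ 674.22 → 675.
Additional respondents: 675 − 210 = 465.

465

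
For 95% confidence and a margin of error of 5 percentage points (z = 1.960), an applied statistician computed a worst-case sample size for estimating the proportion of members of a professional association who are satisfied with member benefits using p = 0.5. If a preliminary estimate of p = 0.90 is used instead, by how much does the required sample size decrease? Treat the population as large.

246

Conservative (p = 0.5): n = 1.960² × 0.25 / 0.050² ≈ 384.16 → 385.
Using p = 0.90: p(1−p) = 0.0900, so n = 1.960² × 0.0900 / 0.050² ≈ 138.30 → 139.
Reduction: 385 − 139 = 246.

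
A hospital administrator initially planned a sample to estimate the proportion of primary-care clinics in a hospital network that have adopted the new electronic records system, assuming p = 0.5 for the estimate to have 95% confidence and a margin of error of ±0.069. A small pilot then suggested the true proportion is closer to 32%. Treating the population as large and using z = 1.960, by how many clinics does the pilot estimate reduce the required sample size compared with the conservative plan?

Conservative (p = 0.5): n = 1.960² × 0.25 / 0.069² ≈ 201.72 → 202.
Using p = 0.32: p(1−p) = 0.2176, so n = 1.960² × 0.2176 / 0.069² ≈ 175.58 → 176.
Reduction: 202 − 176 = 26.

26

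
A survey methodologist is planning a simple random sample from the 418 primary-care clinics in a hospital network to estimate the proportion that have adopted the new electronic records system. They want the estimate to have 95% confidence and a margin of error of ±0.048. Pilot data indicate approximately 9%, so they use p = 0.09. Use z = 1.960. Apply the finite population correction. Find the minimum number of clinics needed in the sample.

Unadjusted: n₀ = 1.960² × 0.09 × 0.91 / 0.048² ≈ 136.56, so n₀ = 137.
Finite population correction with N = 418: n = n₀ / (1 + (n₀−1)/N) = 137 / (1 + 136/418) = 137 / 1.3254 ≈ 103.37.
Rounding up, n = 104.

104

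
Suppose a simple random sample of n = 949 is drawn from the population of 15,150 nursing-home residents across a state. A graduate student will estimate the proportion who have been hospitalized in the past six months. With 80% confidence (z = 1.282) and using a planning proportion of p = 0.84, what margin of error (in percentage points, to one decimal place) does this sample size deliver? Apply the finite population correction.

Finite-population factor: (N−n)/(N−1) = (15150−949)/(15150−1) = 0.9374.
SE(p̂) = √[p(1−p)/n · (N−n)/(N−1)] = √[0.1344/949 × 0.9374] = 0.01152.
E = z × SE = 1.282 × 0.01152 = 0.01477 ≈ 1.5 percentage points.

1.5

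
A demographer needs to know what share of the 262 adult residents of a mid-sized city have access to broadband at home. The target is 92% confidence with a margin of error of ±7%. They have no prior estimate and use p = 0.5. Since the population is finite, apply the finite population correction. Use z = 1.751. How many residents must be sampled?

Unadjusted: n₀ = 1.751² × 0.50 × 0.50 / 0.070² ≈ 156.43, so n₀ = 157.
Finite population correction with N = 262: n = n₀ / (1 + (n₀−1)/N) = 157 / (1 + 156/262) = 157 / 1.5954 ≈ 98.41.
Rounding up, n = 99.

99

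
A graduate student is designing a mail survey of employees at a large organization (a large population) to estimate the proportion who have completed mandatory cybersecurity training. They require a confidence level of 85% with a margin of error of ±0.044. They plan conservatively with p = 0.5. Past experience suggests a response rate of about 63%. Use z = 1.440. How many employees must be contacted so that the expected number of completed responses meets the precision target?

426

Completed interviews needed: n₀ = 1.440² × 0.2500 / 0.044² ≈ 267.77 → 268.
At a 63% response rate, contacts needed = 268 / 0.63 ≈ 425.40 → 426.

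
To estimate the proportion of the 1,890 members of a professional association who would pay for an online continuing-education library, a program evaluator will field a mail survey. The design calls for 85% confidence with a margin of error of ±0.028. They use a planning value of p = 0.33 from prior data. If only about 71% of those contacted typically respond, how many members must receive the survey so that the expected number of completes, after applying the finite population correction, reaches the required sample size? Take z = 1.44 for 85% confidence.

Completed interviews needed (unadjusted): n₀ = 1.44² × 0.2211 / 0.028² ≈ 584.79 → 585.
FPC for N = 1,890: n = 585 / (1 + 584/1890) = 585 / 1.3090 ≈ 446.91 → 447.
At a 71% response rate, contacts needed = 447 / 0.71 ≈ 629.58 → 630.

630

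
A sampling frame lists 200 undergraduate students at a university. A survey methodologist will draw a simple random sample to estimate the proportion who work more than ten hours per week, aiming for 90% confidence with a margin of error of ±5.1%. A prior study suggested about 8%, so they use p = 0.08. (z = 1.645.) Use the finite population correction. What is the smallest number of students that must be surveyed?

Unadjusted: n₀ = 1.645² × 0.08 × 0.92 / 0.051² ≈ 76.57, so n₀ = 77.
Finite population correction with N = 200: n = n₀ / (1 + (n₀−1)/N) = 77 / (1 + 76/200) = 77 / 1.3800 ≈ 55.80.
Rounding up, n = 56.

56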